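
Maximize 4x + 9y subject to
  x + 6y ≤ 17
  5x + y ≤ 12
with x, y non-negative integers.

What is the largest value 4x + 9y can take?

Relaxing integrality, the LP optimum is 30.24 at (x,y) = (1.9, 2.52), which is not an integer point.
(x,y)=(2,2): 1·2+6·2=14≤17, 5·2+1·2=12≤12, objective 26.
(x,y)=(1,2): 1·1+6·2=13≤17, 5·1+1·2=7≤12, objective 22.
No feasible integer point exceeds 26.

26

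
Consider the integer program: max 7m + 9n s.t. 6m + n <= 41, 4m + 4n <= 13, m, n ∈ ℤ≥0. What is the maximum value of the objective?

(m,n)=(0,3) is feasible, giving 27.
(m,n)=(1,2) is feasible, giving 25.
(m,n)=(0,2) is feasible, giving 18.
No feasible integer point exceeds 27.

27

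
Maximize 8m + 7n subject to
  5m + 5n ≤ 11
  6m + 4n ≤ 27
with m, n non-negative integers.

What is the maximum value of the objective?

(m,n)=(2,0): 5·2+5·0=10≤11, 6·2+4·0=12≤27, objective 16.
(m,n)=(1,1): 5·1+5·1=10≤11, 6·1+4·1=10≤27, objective 15.
Maximum is 16 at (m,n)=(2,0).

16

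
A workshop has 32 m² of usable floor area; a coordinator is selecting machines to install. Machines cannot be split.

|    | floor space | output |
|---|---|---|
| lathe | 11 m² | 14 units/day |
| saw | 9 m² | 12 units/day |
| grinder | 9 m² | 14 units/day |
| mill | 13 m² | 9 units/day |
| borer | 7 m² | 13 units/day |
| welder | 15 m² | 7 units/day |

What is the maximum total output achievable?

lathe + grinder + borer: floor space 11 + 9 + 7 = 27 ≤ 32, output 14 + 14 + 13 = 41.
lathe + saw + grinder: floor space 11 + 9 + 9 = 29 ≤ 32, output 14 + 12 + 14 = 40.
Best is lathe, grinder, and borer with total output 41.

41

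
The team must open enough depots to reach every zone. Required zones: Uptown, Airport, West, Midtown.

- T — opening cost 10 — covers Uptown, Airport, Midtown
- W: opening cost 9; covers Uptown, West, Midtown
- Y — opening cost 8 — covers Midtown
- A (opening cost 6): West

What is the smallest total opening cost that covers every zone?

This is an integer covering problem.
The greedy cost-per-new-zone heuristic would pick W and T for 19, but a cheaper cover exists.
Choose T and A: together they cover Uptown, Airport, West, Midtown — every zone.
Total opening cost: 10 + 6 = 16.
No cover costs less than 16.

16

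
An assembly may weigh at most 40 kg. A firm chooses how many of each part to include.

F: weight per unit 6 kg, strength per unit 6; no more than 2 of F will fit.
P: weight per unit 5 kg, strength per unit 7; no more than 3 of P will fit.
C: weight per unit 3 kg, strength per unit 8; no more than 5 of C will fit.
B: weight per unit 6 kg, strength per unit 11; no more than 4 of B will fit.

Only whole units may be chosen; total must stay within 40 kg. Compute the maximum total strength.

This is a bounded integer knapsack.
Take 5×C and 4×B: weight 39 ≤ 40, strength 5·8 + 4·11 = 84.
C has the best ratio (8/3) and is taken to its limit of 5; remaining capacity is filled optimally with the others.

84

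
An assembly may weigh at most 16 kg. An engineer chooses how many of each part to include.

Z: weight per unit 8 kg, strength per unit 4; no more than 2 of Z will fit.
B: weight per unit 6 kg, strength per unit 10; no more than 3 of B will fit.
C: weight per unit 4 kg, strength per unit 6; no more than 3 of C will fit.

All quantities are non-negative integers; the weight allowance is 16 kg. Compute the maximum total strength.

26

B has the best ratio (10/6); taking only B gives at most 2×10 = 20 (stopped by the weight limit).
Mixing does better — 2×B and 1×C: weight 16 ≤ 16, strength 2·10 + 1·6 = 26.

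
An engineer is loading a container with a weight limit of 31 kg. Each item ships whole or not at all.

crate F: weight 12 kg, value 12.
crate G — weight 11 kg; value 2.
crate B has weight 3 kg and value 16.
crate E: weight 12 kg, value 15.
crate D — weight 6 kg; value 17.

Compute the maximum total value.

48

Treat it as a binary knapsack problem.
crate F + crate B + crate D: weight 12 + 3 + 6 = 21 ≤ 31, value 12 + 16 + 17 = 45.
crate F + crate E + crate D: weight 12 + 12 + 6 = 30 ≤ 31, value 12 + 15 + 17 = 44.
crate B + crate E + crate D: weight 3 + 12 + 6 = 21 ≤ 31, value 16 + 15 + 17 = 48.
Best is crate B, crate E, and crate D with total value 48.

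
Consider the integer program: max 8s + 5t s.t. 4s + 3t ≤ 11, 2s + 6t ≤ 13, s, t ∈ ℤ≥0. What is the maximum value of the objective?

Relaxing integrality, the LP optimum is 22.00 at (s,t) = (2.75, 0), which is not an integer point.
(s,t)=(2,1): 4·2+3·1=11≤11, 2·2+6·1=10≤13, objective 21.
(s,t)=(2,0): 4·2+3·0=8≤11, 2·2+6·0=4≤13, objective 16.
No feasible integer point exceeds 21.

21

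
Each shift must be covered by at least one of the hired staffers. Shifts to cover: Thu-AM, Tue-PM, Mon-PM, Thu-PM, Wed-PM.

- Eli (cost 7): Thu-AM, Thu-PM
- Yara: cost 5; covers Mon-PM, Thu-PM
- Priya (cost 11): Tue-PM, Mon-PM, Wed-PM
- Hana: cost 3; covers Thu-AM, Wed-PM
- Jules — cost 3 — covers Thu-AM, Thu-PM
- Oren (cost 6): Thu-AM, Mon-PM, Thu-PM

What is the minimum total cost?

14

The greedy cost-per-new-shift heuristic would pick Hana, Yara, and Priya for 19, but a cheaper cover exists.
Choose Priya and Jules: together they cover Thu-AM, Tue-PM, Mon-PM, Thu-PM, Wed-PM — every shift.
Total cost: 11 + 3 = 14.
No cover costs less than 14.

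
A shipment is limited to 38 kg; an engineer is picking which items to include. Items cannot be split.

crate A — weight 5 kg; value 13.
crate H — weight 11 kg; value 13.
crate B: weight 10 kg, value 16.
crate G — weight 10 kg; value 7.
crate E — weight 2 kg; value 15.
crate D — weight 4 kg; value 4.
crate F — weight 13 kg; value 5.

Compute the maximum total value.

Take crate A, crate H, crate B, crate G, and crate E: weight 5 + 11 + 10 + 10 + 2 = 38 ≤ 38, value 13 + 13 + 16 + 7 + 15 = 64.
No other feasible combination does better.

64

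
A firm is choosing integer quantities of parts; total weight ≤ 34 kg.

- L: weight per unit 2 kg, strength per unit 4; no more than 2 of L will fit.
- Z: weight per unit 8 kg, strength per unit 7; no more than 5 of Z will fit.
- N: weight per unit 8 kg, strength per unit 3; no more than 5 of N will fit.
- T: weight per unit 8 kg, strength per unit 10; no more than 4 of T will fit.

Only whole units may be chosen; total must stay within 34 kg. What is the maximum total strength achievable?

44

L has the best ratio (4/2); taking only L gives at most 2×4 = 8 (stopped by the supply cap of 2).
Mixing does better — 1×L and 4×T: weight 34 ≤ 34, strength 1·4 + 4·10 = 44.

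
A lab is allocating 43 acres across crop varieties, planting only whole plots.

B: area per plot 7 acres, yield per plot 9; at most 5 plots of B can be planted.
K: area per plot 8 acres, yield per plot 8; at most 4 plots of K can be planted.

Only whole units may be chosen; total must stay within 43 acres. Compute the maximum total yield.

53

Take 5×B and 1×K: area 43 ≤ 43, yield 5·9 + 1·8 = 53.
B has the best ratio (9/7) and is taken to its limit of 5; remaining capacity is filled optimally with the others.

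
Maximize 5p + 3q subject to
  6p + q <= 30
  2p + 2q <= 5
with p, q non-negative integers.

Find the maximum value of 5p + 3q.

Relaxing integrality, the LP optimum is 12.50 at (p,q) = (2.5, 0), which is not an integer point.
(p,q)=(2,0): 6·2+1·0=12≤30, 2·2+2·0=4≤5, objective 10.
(p,q)=(1,1): 6·1+1·1=7≤30, 2·1+2·1=4≤5, objective 8.
(p,q)=(1,0): 6·1+1·0=6≤30, 2·1+2·0=2≤5, objective 5.
Maximum is 10 at (p,q)=(2,0).

10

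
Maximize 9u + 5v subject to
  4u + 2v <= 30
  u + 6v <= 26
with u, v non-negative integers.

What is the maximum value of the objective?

69

Relaxing integrality, the LP optimum is 69.18 at (u,v) = (5.82, 3.36), which is not an integer point.
(u,v)=(6,3): 4·6+2·3=30≤30, 1·6+6·3=24≤26, objective 69.
(u,v)=(6,2): 4·6+2·2=28≤30, 1·6+6·2=18≤26, objective 64.
(u,v)=(5,3): 4·5+2·3=26≤30, 1·5+6·3=23≤26, objective 60.
(u,v)=(5,2): 4·5+2·2=24≤30, 1·5+6·2=17≤26, objective 55.
No feasible integer point exceeds 69.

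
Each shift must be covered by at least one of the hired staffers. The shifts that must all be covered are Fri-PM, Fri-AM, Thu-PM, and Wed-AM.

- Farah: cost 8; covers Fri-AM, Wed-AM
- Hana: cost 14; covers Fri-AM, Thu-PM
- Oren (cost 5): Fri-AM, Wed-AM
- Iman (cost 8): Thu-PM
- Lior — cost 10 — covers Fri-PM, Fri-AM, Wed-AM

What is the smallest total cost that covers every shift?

The greedy cost-per-new-shift heuristic would pick Oren, Iman, and Lior for 23, but a cheaper cover exists.
Choose Iman and Lior: together they cover Fri-PM, Fri-AM, Thu-PM, Wed-AM — every shift.
Total cost: 8 + 10 = 18.
No cover costs less than 18.

18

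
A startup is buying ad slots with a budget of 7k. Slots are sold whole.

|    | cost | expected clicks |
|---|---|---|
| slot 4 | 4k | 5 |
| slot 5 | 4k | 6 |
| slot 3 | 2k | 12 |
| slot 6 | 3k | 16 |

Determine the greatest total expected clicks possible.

slot 3 + slot 6: cost 2 + 3 = 5 ≤ 7, expected clicks 12 + 16 = 28.
slot 5 + slot 6: cost 4 + 3 = 7 ≤ 7, expected clicks 6 + 16 = 22.
slot 4 + slot 6: cost 4 + 3 = 7 ≤ 7, expected clicks 5 + 16 = 21.
Best is slot 3 and slot 6 with total expected clicks 28.

28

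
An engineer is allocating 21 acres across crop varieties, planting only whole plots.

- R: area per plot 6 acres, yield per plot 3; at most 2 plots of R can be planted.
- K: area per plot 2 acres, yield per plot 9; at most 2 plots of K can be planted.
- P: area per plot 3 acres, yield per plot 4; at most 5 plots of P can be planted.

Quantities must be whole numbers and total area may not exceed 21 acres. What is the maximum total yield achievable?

38

2×K and 5×P: area 19 ≤ 21, yield 2·9 + 5·4 = 38.
2×K and 4×P: area 16 ≤ 21, yield 2·9 + 4·4 = 34.
Best is 38.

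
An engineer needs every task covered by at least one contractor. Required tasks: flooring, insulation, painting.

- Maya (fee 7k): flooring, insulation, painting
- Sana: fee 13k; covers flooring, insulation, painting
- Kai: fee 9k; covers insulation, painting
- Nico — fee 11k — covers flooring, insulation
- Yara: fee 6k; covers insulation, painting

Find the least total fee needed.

This is an integer covering problem.
Maya alone covers flooring, insulation, painting — every task.
Total fee: 7.
No cover costs less than 7.

7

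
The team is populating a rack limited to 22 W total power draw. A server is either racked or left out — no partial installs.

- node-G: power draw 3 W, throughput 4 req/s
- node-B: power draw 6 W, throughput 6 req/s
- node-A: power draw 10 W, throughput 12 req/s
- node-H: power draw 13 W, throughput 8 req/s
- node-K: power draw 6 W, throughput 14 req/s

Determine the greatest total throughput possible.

32

Allowing fractional choices, the relaxed optimum would be about 33.0, but servers are indivisible.
node-A + node-K: power draw 10 + 6 = 16 ≤ 22, throughput 12 + 14 = 26.
node-B + node-A + node-K: power draw 6 + 10 + 6 = 22 ≤ 22, throughput 6 + 12 + 14 = 32.
node-G + node-A + node-K: power draw 3 + 10 + 6 = 19 ≤ 22, throughput 4 + 12 + 14 = 30.
Best is node-B, node-A, and node-K with total throughput 32.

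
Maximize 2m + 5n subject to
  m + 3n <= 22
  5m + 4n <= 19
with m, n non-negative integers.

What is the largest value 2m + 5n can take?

20

(m,n)=(0,4): 1·0+3·4=12≤22, 5·0+4·4=16≤19, objective 20.
(m,n)=(1,3): 1·1+3·3=10≤22, 5·1+4·3=17≤19, objective 17.
Maximum is 20 at (m,n)=(0,4).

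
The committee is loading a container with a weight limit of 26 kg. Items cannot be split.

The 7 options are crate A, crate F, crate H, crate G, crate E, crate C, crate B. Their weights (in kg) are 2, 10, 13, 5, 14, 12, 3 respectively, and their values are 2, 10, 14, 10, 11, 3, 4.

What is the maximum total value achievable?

30

Allowing fractional choices, the relaxed optimum would be about 33.0, but items are indivisible.
crate F + crate H + crate B: weight 10 + 13 + 3 = 26 ≤ 26, value 10 + 14 + 4 = 28.
crate H + crate G + crate B: weight 13 + 5 + 3 = 21 ≤ 26, value 14 + 10 + 4 = 28.
crate A + crate H + crate G + crate B: weight 2 + 13 + 5 + 3 = 23 ≤ 26, value 2 + 14 + 10 + 4 = 30.
Best is crate A, crate H, crate G, and crate B with total value 30.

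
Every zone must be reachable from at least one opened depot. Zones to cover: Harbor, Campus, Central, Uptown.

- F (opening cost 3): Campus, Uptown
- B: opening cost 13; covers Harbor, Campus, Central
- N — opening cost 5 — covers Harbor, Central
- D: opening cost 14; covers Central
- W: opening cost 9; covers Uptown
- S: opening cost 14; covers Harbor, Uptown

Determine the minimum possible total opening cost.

8

Choose F and N: together they cover Harbor, Campus, Central, Uptown — every zone.
Total opening cost: 3 + 5 = 8.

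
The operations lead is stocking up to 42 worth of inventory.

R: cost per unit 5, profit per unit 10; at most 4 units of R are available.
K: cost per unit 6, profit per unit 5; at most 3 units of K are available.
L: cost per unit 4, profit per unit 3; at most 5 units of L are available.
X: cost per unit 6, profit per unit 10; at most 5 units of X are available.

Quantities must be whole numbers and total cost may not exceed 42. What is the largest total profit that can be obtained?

73

R has the best ratio (10/5); taking only R gives at most 4×10 = 40 (stopped by the supply cap of 4).
Mixing does better — 4×R, 1×L, and 3×X: cost 42 ≤ 42, profit 4·10 + 1·3 + 3·10 = 73.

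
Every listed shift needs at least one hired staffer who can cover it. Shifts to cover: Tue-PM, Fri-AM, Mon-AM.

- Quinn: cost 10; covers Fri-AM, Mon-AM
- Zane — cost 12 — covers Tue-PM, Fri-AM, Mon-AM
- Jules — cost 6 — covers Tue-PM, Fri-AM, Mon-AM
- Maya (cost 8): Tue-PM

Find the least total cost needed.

This is an integer covering problem.
Jules alone covers Tue-PM, Fri-AM, Mon-AM — every shift.
Total cost: 6.
No cover costs less than 6.

6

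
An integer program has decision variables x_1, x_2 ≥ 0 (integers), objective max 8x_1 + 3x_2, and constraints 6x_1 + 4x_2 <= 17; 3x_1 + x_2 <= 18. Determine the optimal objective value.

19

The continuous relaxation peaks at (2.83, 0) with value 22.67; rounding to a feasible lattice point costs some objective.
(x_1,x_2)=(2,1): 6·2+4·1=16≤17, 3·2+1·1=7≤18, objective 19.
(x_1,x_2)=(2,0): 6·2+4·0=12≤17, 3·2+1·0=6≤18, objective 16.
(x_1,x_2)=(1,2): 6·1+4·2=14≤17, 3·1+1·2=5≤18, objective 14.
The best lattice point is (2,1), giving 19.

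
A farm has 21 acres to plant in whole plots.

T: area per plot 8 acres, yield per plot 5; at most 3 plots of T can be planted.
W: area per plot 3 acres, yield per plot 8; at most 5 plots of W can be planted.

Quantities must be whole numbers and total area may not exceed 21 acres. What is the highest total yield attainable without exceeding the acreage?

40

5×W: area 15 ≤ 21, yield 5·8 = 40.
1×T and 4×W: area 20 ≤ 21, yield 1·5 + 4·8 = 37.
Best is 40.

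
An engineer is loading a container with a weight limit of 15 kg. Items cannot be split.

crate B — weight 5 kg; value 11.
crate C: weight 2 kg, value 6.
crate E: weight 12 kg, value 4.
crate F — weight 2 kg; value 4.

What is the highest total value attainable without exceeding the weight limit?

21

This is a 0-1 knapsack instance.
Take crate B, crate C, and crate F: weight 5 + 2 + 2 = 9 ≤ 15, value 11 + 6 + 4 = 21.
No other feasible combination does better.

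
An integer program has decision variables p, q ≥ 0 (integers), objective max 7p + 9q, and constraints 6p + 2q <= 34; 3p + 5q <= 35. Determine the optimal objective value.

Relaxing integrality, the LP optimum is 69.67 at (p,q) = (4.17, 4.5), which is not an integer point.
(p,q)=(3,5): 6·3+2·5=28≤34, 3·3+5·5=34≤35, objective 66.
(p,q)=(4,4): 6·4+2·4=32≤34, 3·4+5·4=32≤35, objective 64.
(p,q)=(2,5): 6·2+2·5=22≤34, 3·2+5·5=31≤35, objective 59.
(p,q)=(3,4): 6·3+2·4=26≤34, 3·3+5·4=29≤35, objective 57.
Maximum is 66 at (p,q)=(3,5).

66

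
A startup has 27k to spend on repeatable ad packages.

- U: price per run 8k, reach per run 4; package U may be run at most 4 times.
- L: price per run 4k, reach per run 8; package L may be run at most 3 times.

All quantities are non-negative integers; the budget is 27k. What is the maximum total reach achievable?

Take 1×U and 3×L: price 20 ≤ 27, reach 1·4 + 3·8 = 28.
L has the best ratio (8/4) and is taken to its limit of 3; remaining capacity is filled optimally with the others.

28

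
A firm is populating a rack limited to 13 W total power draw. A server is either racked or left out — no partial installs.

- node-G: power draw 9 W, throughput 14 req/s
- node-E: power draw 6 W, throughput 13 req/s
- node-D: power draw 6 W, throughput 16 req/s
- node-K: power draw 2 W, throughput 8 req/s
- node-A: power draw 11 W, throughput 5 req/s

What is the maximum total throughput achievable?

Treat it as a binary knapsack problem.
Take node-E and node-D: power draw 6 + 6 = 12 ≤ 13, throughput 13 + 16 = 29.
No other feasible combination does better.

29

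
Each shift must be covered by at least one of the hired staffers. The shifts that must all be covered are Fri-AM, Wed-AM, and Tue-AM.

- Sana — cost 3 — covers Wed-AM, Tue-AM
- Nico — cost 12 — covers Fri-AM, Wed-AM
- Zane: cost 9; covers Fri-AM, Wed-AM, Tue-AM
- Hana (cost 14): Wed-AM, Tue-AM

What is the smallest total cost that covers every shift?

The greedy cost-per-new-shift heuristic would pick Sana and Zane for 12, but a cheaper cover exists.
Zane alone covers Fri-AM, Wed-AM, Tue-AM — every shift.
Total cost: 9.
No cover costs less than 9.

9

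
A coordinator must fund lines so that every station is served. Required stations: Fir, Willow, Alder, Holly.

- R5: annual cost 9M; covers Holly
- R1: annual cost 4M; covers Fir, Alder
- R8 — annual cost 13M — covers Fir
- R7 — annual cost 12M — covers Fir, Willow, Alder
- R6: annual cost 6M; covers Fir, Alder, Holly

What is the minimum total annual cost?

The greedy cost-per-new-station heuristic would pick R1, R6, and R7 for 22, but a cheaper cover exists.
Choose R7 and R6: together they cover Fir, Willow, Alder, Holly — every station.
Total annual cost: 12 + 6 = 18.
No cover costs less than 18.

18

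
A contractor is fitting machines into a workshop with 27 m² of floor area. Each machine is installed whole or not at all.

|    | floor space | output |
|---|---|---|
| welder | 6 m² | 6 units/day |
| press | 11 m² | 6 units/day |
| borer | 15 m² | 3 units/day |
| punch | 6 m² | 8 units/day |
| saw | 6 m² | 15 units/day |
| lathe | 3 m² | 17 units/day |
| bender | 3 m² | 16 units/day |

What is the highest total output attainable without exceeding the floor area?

62

This is an integer program with binary decision variables.
welder + punch + saw + lathe + bender: floor space 6 + 6 + 6 + 3 + 3 = 24 ≤ 27, output 6 + 8 + 15 + 17 + 16 = 62.
punch + saw + lathe + bender: floor space 6 + 6 + 3 + 3 = 18 ≤ 27, output 8 + 15 + 17 + 16 = 56.
welder + saw + lathe + bender: floor space 6 + 6 + 3 + 3 = 18 ≤ 27, output 6 + 15 + 17 + 16 = 54.
Best is welder, punch, saw, lathe, and bender with total output 62.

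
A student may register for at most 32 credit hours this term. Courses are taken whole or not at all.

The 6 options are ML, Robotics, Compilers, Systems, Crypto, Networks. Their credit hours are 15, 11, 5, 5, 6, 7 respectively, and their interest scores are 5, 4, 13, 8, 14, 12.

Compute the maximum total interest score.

Treat it as a binary knapsack problem.
Robotics + Compilers + Crypto + Networks: credit hours 11 + 5 + 6 + 7 = 29 ≤ 32, interest score 4 + 13 + 14 + 12 = 43.
Compilers + Systems + Crypto + Networks: credit hours 5 + 5 + 6 + 7 = 23 ≤ 32, interest score 13 + 8 + 14 + 12 = 47.
Best is Compilers, Systems, Crypto, and Networks with total interest score 47.

47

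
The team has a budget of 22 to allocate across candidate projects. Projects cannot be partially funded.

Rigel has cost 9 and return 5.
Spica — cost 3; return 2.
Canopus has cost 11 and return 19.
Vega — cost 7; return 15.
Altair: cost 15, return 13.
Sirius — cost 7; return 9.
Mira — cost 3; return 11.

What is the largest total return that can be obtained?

Allowing fractional choices, the relaxed optimum would be about 46.3, but projects are indivisible.
Canopus + Sirius + Mira: cost 11 + 7 + 3 = 21 ≤ 22, return 19 + 9 + 11 = 39.
Canopus + Vega + Mira: cost 11 + 7 + 3 = 21 ≤ 22, return 19 + 15 + 11 = 45.
Spica + Vega + Sirius + Mira: cost 3 + 7 + 7 + 3 = 20 ≤ 22, return 2 + 15 + 9 + 11 = 37.
Best is Canopus, Vega, and Mira with total return 45.

45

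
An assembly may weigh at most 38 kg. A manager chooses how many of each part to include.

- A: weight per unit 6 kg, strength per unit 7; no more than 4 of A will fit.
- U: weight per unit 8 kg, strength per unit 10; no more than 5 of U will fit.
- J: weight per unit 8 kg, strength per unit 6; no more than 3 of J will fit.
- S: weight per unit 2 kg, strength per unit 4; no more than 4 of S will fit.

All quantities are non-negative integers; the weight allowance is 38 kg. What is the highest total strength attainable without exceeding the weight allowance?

53

4×U and 3×S: weight 38 ≤ 38, strength 4·10 + 3·4 = 52.
1×A, 3×U, and 4×S: weight 38 ≤ 38, strength 1·7 + 3·10 + 4·4 = 53.
Best is 53.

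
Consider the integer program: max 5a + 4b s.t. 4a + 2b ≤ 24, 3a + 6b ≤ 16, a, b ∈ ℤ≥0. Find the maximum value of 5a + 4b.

25

(a,b)=(5,0) is feasible, giving 25.
(a,b)=(4,0) is feasible, giving 20.
The best lattice point is (5,0), giving 25.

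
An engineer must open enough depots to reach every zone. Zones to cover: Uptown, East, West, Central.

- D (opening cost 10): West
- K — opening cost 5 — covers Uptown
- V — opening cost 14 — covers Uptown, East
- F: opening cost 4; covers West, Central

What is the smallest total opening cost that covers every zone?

Choose V and F: together they cover Uptown, East, West, Central — every zone.
Total opening cost: 14 + 4 = 18.

18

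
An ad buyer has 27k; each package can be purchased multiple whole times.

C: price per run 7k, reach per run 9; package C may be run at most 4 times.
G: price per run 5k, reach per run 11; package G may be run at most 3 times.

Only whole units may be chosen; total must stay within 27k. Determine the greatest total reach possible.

42

G has the best ratio (11/5); taking only G gives at most 3×11 = 33 (stopped by the supply cap of 3).
Mixing does better — 1×C and 3×G: price 22 ≤ 27, reach 1·9 + 3·11 = 42.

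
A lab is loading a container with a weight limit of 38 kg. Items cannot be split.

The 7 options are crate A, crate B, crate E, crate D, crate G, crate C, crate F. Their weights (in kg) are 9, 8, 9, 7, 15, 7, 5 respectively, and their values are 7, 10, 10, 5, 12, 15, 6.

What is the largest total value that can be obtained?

Take crate A, crate B, crate E, crate C, and crate F: weight 9 + 8 + 9 + 7 + 5 = 38 ≤ 38, value 7 + 10 + 10 + 15 + 6 = 48.
No other feasible combination does better.

48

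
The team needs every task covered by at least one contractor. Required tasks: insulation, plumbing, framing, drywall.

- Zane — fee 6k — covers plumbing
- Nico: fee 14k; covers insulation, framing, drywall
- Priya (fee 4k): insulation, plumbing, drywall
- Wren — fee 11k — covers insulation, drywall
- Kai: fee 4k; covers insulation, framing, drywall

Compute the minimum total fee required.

8

This is an integer covering problem.
Choose Priya and Kai: together they cover insulation, plumbing, framing, drywall — every task.
Total fee: 4 + 4 = 8.
No cover costs less than 8.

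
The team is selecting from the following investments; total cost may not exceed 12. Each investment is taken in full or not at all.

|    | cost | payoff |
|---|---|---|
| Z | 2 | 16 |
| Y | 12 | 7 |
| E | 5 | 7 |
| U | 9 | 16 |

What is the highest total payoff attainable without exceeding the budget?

32

Allowing fractional choices, the relaxed optimum would be about 33.4, but investments are indivisible.
Z: cost 2 ≤ 12, payoff 16.
Z + E: cost 2 + 5 = 7 ≤ 12, payoff 16 + 7 = 23.
Z + U: cost 2 + 9 = 11 ≤ 12, payoff 16 + 16 = 32.
Best is Z and U with total payoff 32.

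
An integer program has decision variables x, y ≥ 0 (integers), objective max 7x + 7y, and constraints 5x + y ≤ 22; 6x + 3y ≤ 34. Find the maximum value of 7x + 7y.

77

Relaxing integrality, the LP optimum is 79.33 at (x,y) = (0, 11.3), which is not an integer point.
(x,y)=(0,11): 5·0+1·11=11≤22, 6·0+3·11=33≤34, objective 77.
(x,y)=(0,10): 5·0+1·10=10≤22, 6·0+3·10=30≤34, objective 70.
Maximum is 77 at (x,y)=(0,11).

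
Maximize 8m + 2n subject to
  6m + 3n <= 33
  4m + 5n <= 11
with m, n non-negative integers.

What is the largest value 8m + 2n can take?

(m,n)=(2,0) is feasible, giving 16.
(m,n)=(1,1) is feasible, giving 10.
(m,n)=(1,0) is feasible, giving 8.
No feasible integer point exceeds 16.

16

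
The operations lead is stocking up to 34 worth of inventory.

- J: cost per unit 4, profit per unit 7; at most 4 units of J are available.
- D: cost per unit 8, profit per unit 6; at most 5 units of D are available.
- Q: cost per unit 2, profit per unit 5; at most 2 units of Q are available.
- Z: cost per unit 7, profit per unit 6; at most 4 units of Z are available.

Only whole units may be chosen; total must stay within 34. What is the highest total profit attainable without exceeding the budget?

Q has the best ratio (5/2); taking only Q gives at most 2×5 = 10 (stopped by the supply cap of 2).
Mixing does better — 4×J, 2×Q, and 2×Z: cost 34 ≤ 34, profit 4·7 + 2·5 + 2·6 = 50.

50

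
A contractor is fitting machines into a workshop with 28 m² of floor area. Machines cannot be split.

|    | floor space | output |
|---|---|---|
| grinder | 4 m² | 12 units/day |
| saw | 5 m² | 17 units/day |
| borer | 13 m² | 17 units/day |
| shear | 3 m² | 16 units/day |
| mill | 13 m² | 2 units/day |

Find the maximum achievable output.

62

Take grinder, saw, borer, and shear: floor space 4 + 5 + 13 + 3 = 25 ≤ 28, output 12 + 17 + 17 + 16 = 62.
No other feasible combination does better.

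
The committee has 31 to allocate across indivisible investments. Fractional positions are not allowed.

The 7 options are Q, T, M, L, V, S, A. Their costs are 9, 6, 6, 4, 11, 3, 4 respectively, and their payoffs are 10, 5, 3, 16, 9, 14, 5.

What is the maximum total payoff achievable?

54

Allowing fractional choices, the relaxed optimum would be about 54.1, but investments are indivisible.
Q + L + V + S + A: cost 9 + 4 + 11 + 3 + 4 = 31 ≤ 31, payoff 10 + 16 + 9 + 14 + 5 = 54.
Q + T + L + S + A: cost 9 + 6 + 4 + 3 + 4 = 26 ≤ 31, payoff 10 + 5 + 16 + 14 + 5 = 50.
Best is Q, L, V, S, and A with total payoff 54.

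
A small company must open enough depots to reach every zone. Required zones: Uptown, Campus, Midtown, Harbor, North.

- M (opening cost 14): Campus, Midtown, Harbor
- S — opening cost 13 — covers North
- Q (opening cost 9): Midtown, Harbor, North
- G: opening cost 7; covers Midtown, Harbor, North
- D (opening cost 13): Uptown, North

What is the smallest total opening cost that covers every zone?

27

This is an integer covering problem.
The greedy cost-per-new-zone heuristic would pick G, D, and M for 34, but a cheaper cover exists.
Choose M and D: together they cover Uptown, Campus, Midtown, Harbor, North — every zone.
Total opening cost: 14 + 13 = 27.
No cover costs less than 27.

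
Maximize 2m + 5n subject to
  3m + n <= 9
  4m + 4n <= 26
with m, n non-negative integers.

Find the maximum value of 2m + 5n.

The continuous relaxation peaks at (0, 6.5) with value 32.50; rounding to a feasible lattice point costs some objective.
(m,n)=(0,6): 3·0+1·6=6≤9, 4·0+4·6=24≤26, objective 30.
(m,n)=(1,5): 3·1+1·5=8≤9, 4·1+4·5=24≤26, objective 27.
(m,n)=(0,5): 3·0+1·5=5≤9, 4·0+4·5=20≤26, objective 25.
No feasible integer point exceeds 30.

30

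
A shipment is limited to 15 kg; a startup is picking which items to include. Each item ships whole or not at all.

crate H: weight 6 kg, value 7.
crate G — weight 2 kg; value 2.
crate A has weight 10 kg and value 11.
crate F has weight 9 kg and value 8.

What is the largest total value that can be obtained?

15

Allowing fractional choices, the relaxed optimum would be about 16.9, but items are indivisible.
crate H + crate F: weight 6 + 9 = 15 ≤ 15, value 7 + 8 = 15.
crate G + crate A: weight 2 + 10 = 12 ≤ 15, value 2 + 11 = 13.
Best is crate H and crate F with total value 15.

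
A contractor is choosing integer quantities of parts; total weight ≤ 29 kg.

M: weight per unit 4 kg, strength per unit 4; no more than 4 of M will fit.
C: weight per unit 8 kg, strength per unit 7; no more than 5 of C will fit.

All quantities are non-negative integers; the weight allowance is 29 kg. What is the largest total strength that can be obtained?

This is a bounded integer knapsack.
M has the best ratio (4/4); taking only M gives at most 4×4 = 16 (stopped by the supply cap of 4).
Mixing does better — 3×M and 2×C: weight 28 ≤ 29, strength 3·4 + 2·7 = 26.

26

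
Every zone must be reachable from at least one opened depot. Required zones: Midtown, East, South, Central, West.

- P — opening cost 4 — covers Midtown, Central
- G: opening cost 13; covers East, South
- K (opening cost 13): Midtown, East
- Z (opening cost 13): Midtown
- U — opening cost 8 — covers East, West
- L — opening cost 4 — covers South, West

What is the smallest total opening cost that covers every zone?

Choose P, U, and L: together they cover Midtown, East, South, Central, West — every zone.
Total opening cost: 4 + 8 + 4 = 16.

16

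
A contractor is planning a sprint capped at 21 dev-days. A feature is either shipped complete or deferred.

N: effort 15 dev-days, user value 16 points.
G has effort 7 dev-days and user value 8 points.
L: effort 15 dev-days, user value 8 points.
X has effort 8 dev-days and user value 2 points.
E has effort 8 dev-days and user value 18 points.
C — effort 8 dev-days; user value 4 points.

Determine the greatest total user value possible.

Take G and E: effort 7 + 8 = 15 ≤ 21, user value 8 + 18 = 26.
No other feasible combination does better.

26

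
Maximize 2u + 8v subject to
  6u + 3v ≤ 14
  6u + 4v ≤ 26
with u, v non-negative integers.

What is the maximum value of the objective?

The continuous relaxation peaks at (0, 4.67) with value 37.33; rounding to a feasible lattice point costs some objective.
(u,v)=(0,4): 6·0+3·4=12≤14, 6·0+4·4=16≤26, objective 32.
(u,v)=(0,3): 6·0+3·3=9≤14, 6·0+4·3=12≤26, objective 24.
No feasible integer point exceeds 32.

32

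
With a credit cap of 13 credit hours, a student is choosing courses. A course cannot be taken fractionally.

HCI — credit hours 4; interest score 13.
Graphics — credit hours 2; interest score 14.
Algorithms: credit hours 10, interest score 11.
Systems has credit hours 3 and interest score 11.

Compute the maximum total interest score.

Graphics + Systems: credit hours 2 + 3 = 5 ≤ 13, interest score 14 + 11 = 25.
HCI + Graphics + Systems: credit hours 4 + 2 + 3 = 9 ≤ 13, interest score 13 + 14 + 11 = 38.
HCI + Graphics: credit hours 4 + 2 = 6 ≤ 13, interest score 13 + 14 = 27.
Best is HCI, Graphics, and Systems with total interest score 38.

38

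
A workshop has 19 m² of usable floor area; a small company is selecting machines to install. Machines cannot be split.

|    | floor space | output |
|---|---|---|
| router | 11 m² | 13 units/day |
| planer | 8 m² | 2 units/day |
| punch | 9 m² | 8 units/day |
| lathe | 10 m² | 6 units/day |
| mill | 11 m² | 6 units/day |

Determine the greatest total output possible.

15

This is a 0-1 knapsack instance.
router: floor space 11 ≤ 19, output 13.
router + planer: floor space 11 + 8 = 19 ≤ 19, output 13 + 2 = 15.
punch + lathe: floor space 9 + 10 = 19 ≤ 19, output 8 + 6 = 14.
Best is router and planer with total output 15.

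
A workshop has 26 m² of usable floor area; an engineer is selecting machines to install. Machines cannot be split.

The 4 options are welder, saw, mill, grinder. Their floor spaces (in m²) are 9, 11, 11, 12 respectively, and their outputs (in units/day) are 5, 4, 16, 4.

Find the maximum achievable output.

Take welder and mill: floor space 9 + 11 = 20 ≤ 26, output 5 + 16 = 21.
No other feasible combination does better.

21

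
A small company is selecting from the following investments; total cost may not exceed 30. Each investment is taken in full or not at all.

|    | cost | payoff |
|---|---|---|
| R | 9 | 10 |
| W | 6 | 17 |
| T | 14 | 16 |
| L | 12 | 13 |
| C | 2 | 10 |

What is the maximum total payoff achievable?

50

This is a 0-1 knapsack instance.
Take R, W, L, and C: cost 9 + 6 + 12 + 2 = 29 ≤ 30, payoff 10 + 17 + 13 + 10 = 50.
No other feasible combination does better.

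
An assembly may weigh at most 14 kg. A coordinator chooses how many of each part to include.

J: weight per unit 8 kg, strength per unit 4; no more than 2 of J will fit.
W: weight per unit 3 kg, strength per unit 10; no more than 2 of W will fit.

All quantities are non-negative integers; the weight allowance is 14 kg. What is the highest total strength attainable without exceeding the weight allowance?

24

2×W: weight 6 ≤ 14, strength 2·10 = 20.
1×J and 2×W: weight 14 ≤ 14, strength 1·4 + 2·10 = 24.
Best is 24.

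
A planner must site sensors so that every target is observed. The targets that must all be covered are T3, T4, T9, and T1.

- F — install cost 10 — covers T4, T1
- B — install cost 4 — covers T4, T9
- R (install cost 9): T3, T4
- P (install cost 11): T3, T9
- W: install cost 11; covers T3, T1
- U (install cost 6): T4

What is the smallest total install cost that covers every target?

This is a weighted set-cover instance.
Choose B and W: together they cover T3, T4, T9, T1 — every target.
Total install cost: 4 + 11 = 15.
No cover costs less than 15.

15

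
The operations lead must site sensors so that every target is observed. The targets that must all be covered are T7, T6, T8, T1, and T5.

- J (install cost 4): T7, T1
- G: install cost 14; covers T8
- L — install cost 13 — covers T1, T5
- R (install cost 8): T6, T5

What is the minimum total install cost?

Choose J, G, and R: together they cover T7, T6, T8, T1, T5 — every target.
Total install cost: 4 + 14 + 8 = 26.

26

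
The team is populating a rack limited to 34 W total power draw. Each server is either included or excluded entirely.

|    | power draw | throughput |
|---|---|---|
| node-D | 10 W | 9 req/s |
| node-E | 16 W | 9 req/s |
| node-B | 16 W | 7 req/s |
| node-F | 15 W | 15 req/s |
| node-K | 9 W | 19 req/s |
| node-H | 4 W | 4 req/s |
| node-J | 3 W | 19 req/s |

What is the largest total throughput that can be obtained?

node-F + node-K + node-H + node-J: power draw 15 + 9 + 4 + 3 = 31 ≤ 34, throughput 15 + 19 + 4 + 19 = 57.
node-F + node-K + node-J: power draw 15 + 9 + 3 = 27 ≤ 34, throughput 15 + 19 + 19 = 53.
node-D + node-K + node-H + node-J: power draw 10 + 9 + 4 + 3 = 26 ≤ 34, throughput 9 + 19 + 4 + 19 = 51.
Best is node-F, node-K, node-H, and node-J with total throughput 57.

57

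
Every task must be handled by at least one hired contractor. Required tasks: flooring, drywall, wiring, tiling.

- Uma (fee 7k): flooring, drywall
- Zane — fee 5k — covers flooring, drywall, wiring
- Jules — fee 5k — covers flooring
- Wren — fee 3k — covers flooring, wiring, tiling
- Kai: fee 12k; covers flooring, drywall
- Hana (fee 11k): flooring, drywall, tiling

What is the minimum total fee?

Choose Zane and Wren: together they cover flooring, drywall, wiring, tiling — every task.
Total fee: 5 + 3 = 8.
No cover costs less than 8.

8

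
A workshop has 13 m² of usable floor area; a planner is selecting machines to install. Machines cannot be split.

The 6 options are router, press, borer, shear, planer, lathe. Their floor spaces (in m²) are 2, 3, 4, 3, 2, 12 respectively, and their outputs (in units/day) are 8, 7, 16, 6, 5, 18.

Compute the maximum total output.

Allowing fractional choices, the relaxed optimum would be about 40.0, but machines are indivisible.
router + press + borer + shear: floor space 2 + 3 + 4 + 3 = 12 ≤ 13, output 8 + 7 + 16 + 6 = 37.
router + borer + shear + planer: floor space 2 + 4 + 3 + 2 = 11 ≤ 13, output 8 + 16 + 6 + 5 = 35.
router + press + borer + planer: floor space 2 + 3 + 4 + 2 = 11 ≤ 13, output 8 + 7 + 16 + 5 = 36.
Best is router, press, borer, and shear with total output 37.

37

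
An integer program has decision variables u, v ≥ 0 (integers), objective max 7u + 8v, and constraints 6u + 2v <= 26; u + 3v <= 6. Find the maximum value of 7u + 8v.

The continuous relaxation peaks at (4.12, 0.625) with value 33.88; rounding to a feasible lattice point costs some objective.
(u,v)=(3,1) is feasible, giving 29.
(u,v)=(4,0) is feasible, giving 28.
(u,v)=(2,1) is feasible, giving 22.
(u,v)=(3,0) is feasible, giving 21.
No feasible integer point exceeds 29.

29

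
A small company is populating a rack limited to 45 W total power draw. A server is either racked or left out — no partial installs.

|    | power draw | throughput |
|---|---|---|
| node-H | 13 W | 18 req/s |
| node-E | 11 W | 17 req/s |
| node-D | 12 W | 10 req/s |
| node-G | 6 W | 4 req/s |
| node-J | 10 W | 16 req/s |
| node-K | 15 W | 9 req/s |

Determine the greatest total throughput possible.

Allowing fractional choices, the relaxed optimum would be about 60.2, but servers are indivisible.
node-H + node-E + node-G + node-J: power draw 13 + 11 + 6 + 10 = 40 ≤ 45, throughput 18 + 17 + 4 + 16 = 55.
node-H + node-E + node-J: power draw 13 + 11 + 10 = 34 ≤ 45, throughput 18 + 17 + 16 = 51.
node-H + node-E + node-D + node-G: power draw 13 + 11 + 12 + 6 = 42 ≤ 45, throughput 18 + 17 + 10 + 4 = 49.
Best is node-H, node-E, node-G, and node-J with total throughput 55.

55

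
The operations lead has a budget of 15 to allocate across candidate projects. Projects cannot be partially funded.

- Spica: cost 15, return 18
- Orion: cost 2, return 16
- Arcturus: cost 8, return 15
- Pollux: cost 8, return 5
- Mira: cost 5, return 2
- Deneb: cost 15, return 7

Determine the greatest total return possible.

33

Allowing fractional choices, the relaxed optimum would be about 37.0, but projects are indivisible.
Orion + Arcturus + Mira: cost 2 + 8 + 5 = 15 ≤ 15, return 16 + 15 + 2 = 33.
Orion + Arcturus: cost 2 + 8 = 10 ≤ 15, return 16 + 15 = 31.
Orion + Pollux + Mira: cost 2 + 8 + 5 = 15 ≤ 15, return 16 + 5 + 2 = 23.
Best is Orion, Arcturus, and Mira with total return 33.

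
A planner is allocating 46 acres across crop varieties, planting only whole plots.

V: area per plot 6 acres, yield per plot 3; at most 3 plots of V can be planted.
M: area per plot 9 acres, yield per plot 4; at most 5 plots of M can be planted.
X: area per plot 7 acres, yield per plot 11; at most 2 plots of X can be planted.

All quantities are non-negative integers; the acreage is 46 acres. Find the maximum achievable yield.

Take 2×V, 2×M, and 2×X: area 44 ≤ 46, yield 2·3 + 2·4 + 2·11 = 36.
X has the best ratio (11/7) and is taken to its limit of 2; remaining capacity is filled optimally with the others.

36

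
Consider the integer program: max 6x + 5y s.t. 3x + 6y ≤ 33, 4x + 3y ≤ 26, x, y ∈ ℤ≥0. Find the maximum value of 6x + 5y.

(x,y)=(5,2): 3·5+6·2=27≤33, 4·5+3·2=26≤26, objective 40.
(x,y)=(4,3): 3·4+6·3=30≤33, 4·4+3·3=25≤26, objective 39.
(x,y)=(3,4): 3·3+6·4=33≤33, 4·3+3·4=24≤26, objective 38.
(x,y)=(5,1): 3·5+6·1=21≤33, 4·5+3·1=23≤26, objective 35.
The best lattice point is (5,2), giving 40.

40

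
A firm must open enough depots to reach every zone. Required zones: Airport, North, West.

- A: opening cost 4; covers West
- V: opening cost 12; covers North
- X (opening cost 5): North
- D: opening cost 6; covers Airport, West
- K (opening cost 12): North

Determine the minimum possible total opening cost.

11

Choose X and D: together they cover Airport, North, West — every zone.
Total opening cost: 5 + 6 = 11.
No cover costs less than 11.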